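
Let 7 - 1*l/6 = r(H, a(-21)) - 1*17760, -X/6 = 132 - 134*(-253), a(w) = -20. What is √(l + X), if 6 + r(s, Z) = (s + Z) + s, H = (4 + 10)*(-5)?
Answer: 3*I*√10734 ≈ 310.81*I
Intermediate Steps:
H = -70 (H = 14*(-5) = -70)
r(s, Z) = -6 + Z + 2*s (r(s, Z) = -6 + ((s + Z) + s) = -6 + ((Z + s) + s) = -6 + (Z + 2*s) = -6 + Z + 2*s)
X = -204204 (X = -6*(132 - 134*(-253)) = -6*(132 + 33902) = -6*34034 = -204204)
l = 107598 (l = 42 - 6*((-6 - 20 + 2*(-70)) - 1*17760) = 42 - 6*((-6 - 20 - 140) - 17760) = 42 - 6*(-166 - 17760) = 42 - 6*(-17926) = 42 + 107556 = 107598)
√(l + X) = √(107598 - 204204) = √(-96606) = 3*I*√10734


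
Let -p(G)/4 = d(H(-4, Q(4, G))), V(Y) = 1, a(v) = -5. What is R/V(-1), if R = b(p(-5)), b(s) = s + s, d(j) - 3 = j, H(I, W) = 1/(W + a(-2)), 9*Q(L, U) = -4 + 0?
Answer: -1104/49 ≈ -22.531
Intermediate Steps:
Q(L, U) = -4/9 (Q(L, U) = (-4 + 0)/9 = (1/9)*(-4) = -4/9)
H(I, W) = 1/(-5 + W) (H(I, W) = 1/(W - 5) = 1/(-5 + W))
d(j) = 3 + j
p(G) = -552/49 (p(G) = -4*(3 + 1/(-5 - 4/9)) = -4*(3 + 1/(-49/9)) = -4*(3 - 9/49) = -4*138/49 = -552/49)
b(s) = 2*s
R = -1104/49 (R = 2*(-552/49) = -1104/49 ≈ -22.531)
R/V(-1) = -1104/49/1 = -1104/49*1 = -1104/49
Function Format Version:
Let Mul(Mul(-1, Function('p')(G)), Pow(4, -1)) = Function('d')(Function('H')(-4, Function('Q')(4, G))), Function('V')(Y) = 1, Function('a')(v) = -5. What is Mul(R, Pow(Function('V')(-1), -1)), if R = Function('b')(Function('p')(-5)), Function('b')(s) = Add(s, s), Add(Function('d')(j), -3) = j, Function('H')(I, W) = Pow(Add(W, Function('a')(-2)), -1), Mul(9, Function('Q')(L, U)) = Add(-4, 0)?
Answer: Rational(-1104, 49) ≈ -22.531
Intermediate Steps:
Function('Q')(L, U) = Rational(-4, 9) (Function('Q')(L, U) = Mul(Rational(1, 9), Add(-4, 0)) = Mul(Rational(1, 9), -4) = Rational(-4, 9))
Function('H')(I, W) = Pow(Add(-5, W), -1) (Function('H')(I, W) = Pow(Add(W, -5), -1) = Pow(Add(-5, W), -1))
Function('d')(j) = Add(3, j)
Function('p')(G) = Rational(-552, 49) (Function('p')(G) = Mul(-4, Add(3, Pow(Add(-5, Rational(-4, 9)), -1))) = Mul(-4, Add(3, Pow(Rational(-49, 9), -1))) = Mul(-4, Add(3, Rational(-9, 49))) = Mul(-4, Rational(138, 49)) = Rational(-552, 49))
Function('b')(s) = Mul(2, s)
R = Rational(-1104, 49) (R = Mul(2, Rational(-552, 49)) = Rational(-1104, 49) ≈ -22.531)
Mul(R, Pow(Function('V')(-1), -1)) = Mul(Rational(-1104, 49), Pow(1, -1)) = Mul(Rational(-1104, 49), 1) = Rational(-1104, 49)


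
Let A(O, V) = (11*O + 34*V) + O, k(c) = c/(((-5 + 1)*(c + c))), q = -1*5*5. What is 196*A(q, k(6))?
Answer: -59633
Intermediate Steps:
q = -25 (q = -5*5 = -25)
k(c) = -⅛ (k(c) = c/((-8*c)) = c*(-1/(8*c)) = -⅛)
A(O, V) = 12*O + 34*V
196*A(q, k(6)) = 196*(12*(-25) + 34*(-⅛)) = 196*(-300 - 17/4) = 196*(-1217/4) = -59633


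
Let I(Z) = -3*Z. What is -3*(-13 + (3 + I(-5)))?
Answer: -15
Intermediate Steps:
-3*(-13 + (3 + I(-5))) = -3*(-13 + (3 - 3*(-5))) = -3*(-13 + (3 + 15)) = -3*(-13 + 18) = -3*5 = -15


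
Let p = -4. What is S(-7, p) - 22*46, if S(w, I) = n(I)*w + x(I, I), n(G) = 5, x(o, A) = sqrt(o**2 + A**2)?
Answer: -1047 + 4*sqrt(2) ≈ -1041.3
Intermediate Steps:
x(o, A) = sqrt(A**2 + o**2)
S(w, I) = 5*w + sqrt(2)*sqrt(I**2) (S(w, I) = 5*w + sqrt(I**2 + I**2) = 5*w + sqrt(2*I**2) = 5*w + sqrt(2)*sqrt(I**2))
S(-7, p) - 22*46 = (5*(-7) + sqrt(2)*sqrt((-4)**2)) - 22*46 = (-35 + sqrt(2)*sqrt(16)) - 1012 = (-35 + sqrt(2)*4) - 1012 = (-35 + 4*sqrt(2)) - 1012 = -1047 + 4*sqrt(2)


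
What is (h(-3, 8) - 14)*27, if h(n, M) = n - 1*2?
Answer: -513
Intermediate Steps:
h(n, M) = -2 + n (h(n, M) = n - 2 = -2 + n)
(h(-3, 8) - 14)*27 = ((-2 - 3) - 14)*27 = (-5 - 14)*27 = -19*27 = -513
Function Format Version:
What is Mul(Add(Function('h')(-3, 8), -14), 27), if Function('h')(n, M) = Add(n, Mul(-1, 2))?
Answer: -513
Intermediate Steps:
Function('h')(n, M) = Add(-2, n) (Function('h')(n, M) = Add(n, -2) = Add(-2, n))
Mul(Add(Function('h')(-3, 8), -14), 27) = Mul(Add(Add(-2, -3), -14), 27) = Mul(Add(-5, -14), 27) = Mul(-19, 27) = -513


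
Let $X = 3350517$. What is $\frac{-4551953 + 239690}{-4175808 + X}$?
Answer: $\frac{1437421}{275097} \approx 5.2251$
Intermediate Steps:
$\frac{-4551953 + 239690}{-4175808 + X} = \frac{-4551953 + 239690}{-4175808 + 3350517} = - \frac{4312263}{-825291} = \left(-4312263\right) \left(- \frac{1}{825291}\right) = \frac{1437421}{275097}$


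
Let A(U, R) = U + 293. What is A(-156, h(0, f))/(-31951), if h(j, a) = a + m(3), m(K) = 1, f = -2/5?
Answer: -137/31951 ≈ -0.0042878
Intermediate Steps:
f = -2/5 (f = -2*1/5 = -2/5 ≈ -0.40000)
h(j, a) = 1 + a (h(j, a) = a + 1 = 1 + a)
A(U, R) = 293 + U
A(-156, h(0, f))/(-31951) = (293 - 156)/(-31951) = 137*(-1/31951) = -137/31951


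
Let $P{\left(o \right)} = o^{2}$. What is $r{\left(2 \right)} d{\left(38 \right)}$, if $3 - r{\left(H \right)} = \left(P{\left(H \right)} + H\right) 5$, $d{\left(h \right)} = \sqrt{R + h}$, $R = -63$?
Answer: $- 135 i \approx - 135.0 i$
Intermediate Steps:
$d{\left(h \right)} = \sqrt{-63 + h}$
$r{\left(H \right)} = 3 - 5 H - 5 H^{2}$ ($r{\left(H \right)} = 3 - \left(H^{2} + H\right) 5 = 3 - \left(H + H^{2}\right) 5 = 3 - \left(5 H + 5 H^{2}\right) = 3 - 5 H - 5 H^{2}$)
$r{\left(2 \right)} d{\left(38 \right)} = \left(3 - 10 - 5 \cdot 2^{2}\right) \sqrt{-63 + 38} = \left(3 - 10 - 20\right) \sqrt{-25} = \left(3 - 10 - 20\right) 5 i = - 27 \cdot 5 i = - 135 i$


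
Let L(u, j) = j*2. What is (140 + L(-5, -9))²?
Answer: 14884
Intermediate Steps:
L(u, j) = 2*j
(140 + L(-5, -9))² = (140 + 2*(-9))² = (140 - 18)² = 122² = 14884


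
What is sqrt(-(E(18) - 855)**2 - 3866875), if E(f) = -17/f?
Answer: I*sqrt(1490243149)/18 ≈ 2144.6*I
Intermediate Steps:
sqrt(-(E(18) - 855)**2 - 3866875) = sqrt(-(-17/18 - 855)**2 - 3866875) = sqrt(-(-15407/18)**2 - 3866875) = sqrt(-1*237375649/324 - 3866875) = sqrt(-237375649/324 - 3866875) = sqrt(-1490243149/324) = I*sqrt(1490243149)/18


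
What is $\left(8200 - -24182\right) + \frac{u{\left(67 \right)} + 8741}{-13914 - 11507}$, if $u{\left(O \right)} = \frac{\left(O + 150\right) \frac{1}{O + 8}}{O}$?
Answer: $\frac{4136449756808}{127740525} \approx 32382.0$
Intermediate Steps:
$u{\left(O \right)} = \frac{150 + O}{O \left(8 + O\right)}$ ($u{\left(O \right)} = \frac{\left(150 + O\right) \frac{1}{8 + O}}{O} = \frac{\frac{1}{8 + O} \left(150 + O\right)}{O} = \frac{150 + O}{O \left(8 + O\right)}$)
$\left(8200 - -24182\right) + \frac{u{\left(67 \right)} + 8741}{-13914 - 11507} = \left(8200 - -24182\right) + \frac{\frac{150 + 67}{67 \left(8 + 67\right)} + 8741}{-13914 - 11507} = \left(8200 + 24182\right) + \frac{\frac{1}{67} \cdot \frac{1}{75} \cdot 217 + 8741}{-25421} = 32382 + \left(\frac{1}{67} \cdot \frac{1}{75} \cdot 217 + 8741\right) \left(- \frac{1}{25421}\right) = 32382 + \left(\frac{217}{5025} + 8741\right) \left(- \frac{1}{25421}\right) = 32382 + \frac{43923742}{5025} \left(- \frac{1}{25421}\right) = 32382 - \frac{43923742}{127740525} = \frac{4136449756808}{127740525}$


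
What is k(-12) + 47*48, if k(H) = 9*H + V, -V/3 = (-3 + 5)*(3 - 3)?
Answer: 2148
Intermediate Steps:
V = 0 (V = -3*(-3 + 5)*(3 - 3) = -6*0 = -3*0 = 0)
k(H) = 9*H (k(H) = 9*H + 0 = 9*H)
k(-12) + 47*48 = 9*(-12) + 47*48 = -108 + 2256 = 2148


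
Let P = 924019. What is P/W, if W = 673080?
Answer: 924019/673080 ≈ 1.3728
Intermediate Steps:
P/W = 924019/673080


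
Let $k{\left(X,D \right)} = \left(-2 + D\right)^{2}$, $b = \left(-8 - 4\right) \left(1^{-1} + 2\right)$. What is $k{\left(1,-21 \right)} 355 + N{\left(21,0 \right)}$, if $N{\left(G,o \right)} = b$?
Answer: $187759$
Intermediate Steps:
$b = -36$ ($b = - 12 \left(1 + 2\right) = \left(-12\right) 3 = -36$)
$N{\left(G,o \right)} = -36$
$k{\left(1,-21 \right)} 355 + N{\left(21,0 \right)} = \left(-2 - 21\right)^{2} \cdot 355 - 36 = \left(-23\right)^{2} \cdot 355 - 36 = 529 \cdot 355 - 36 = 187795 - 36 = 187759$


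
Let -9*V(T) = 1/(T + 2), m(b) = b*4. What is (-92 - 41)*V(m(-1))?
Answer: -133/18 ≈ -7.3889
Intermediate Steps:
m(b) = 4*b
V(T) = -1/(9*(2 + T)) (V(T) = -1/(9*(T + 2)) = -1/(9*(2 + T)))
(-92 - 41)*V(m(-1)) = (-92 - 41)*(-1/(18 + 9*(4*(-1)))) = -(-133)/(18 + 9*(-4)) = -(-133)/(18 - 36) = -(-133)/(-18) = -(-133)*(-1)/18 = -133*1/18 = -133/18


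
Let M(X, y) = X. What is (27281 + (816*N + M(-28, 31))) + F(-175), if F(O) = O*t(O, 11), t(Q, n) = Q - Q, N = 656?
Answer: 562549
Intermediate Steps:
t(Q, n) = 0
F(O) = 0 (F(O) = O*0 = 0)
(27281 + (816*N + M(-28, 31))) + F(-175) = (27281 + (816*656 - 28)) + 0 = (27281 + (535296 - 28)) + 0 = (27281 + 535268) + 0 = 562549 + 0 = 562549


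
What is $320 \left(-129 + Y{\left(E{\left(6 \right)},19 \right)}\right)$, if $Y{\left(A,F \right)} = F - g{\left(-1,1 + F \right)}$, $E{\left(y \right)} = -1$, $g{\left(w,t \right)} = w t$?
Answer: $-28800$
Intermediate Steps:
$g{\left(w,t \right)} = t w$
$Y{\left(A,F \right)} = 1 + 2 F$ ($Y{\left(A,F \right)} = F - \left(1 + F\right) \left(-1\right) = F - \left(-1 - F\right) = F + \left(1 + F\right) = 1 + 2 F$)
$320 \left(-129 + Y{\left(E{\left(6 \right)},19 \right)}\right) = 320 \left(-129 + \left(1 + 2 \cdot 19\right)\right) = 320 \left(-129 + \left(1 + 38\right)\right) = 320 \left(-129 + 39\right) = 320 \left(-90\right) = -28800$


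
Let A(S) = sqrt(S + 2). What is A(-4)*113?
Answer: 113*I*sqrt(2) ≈ 159.81*I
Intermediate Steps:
A(S) = sqrt(2 + S)
A(-4)*113 = sqrt(2 - 4)*113 = sqrt(-2)*113 = (I*sqrt(2))*113 = 113*I*sqrt(2)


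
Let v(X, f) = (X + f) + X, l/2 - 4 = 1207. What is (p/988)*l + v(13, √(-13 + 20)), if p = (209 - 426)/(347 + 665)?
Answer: 12735341/499928 + √7 ≈ 28.120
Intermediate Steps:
l = 2422 (l = 8 + 2*1207 = 8 + 2414 = 2422)
p = -217/1012 ≈ -0.21443
v(X, f) = f + 2*X
(p/988)*l + v(13, √(-13 + 20)) = -217/1012/988*2422 + (√(-13 + 20) + 2*13) = -217/1012*1/988*2422 + (√7 + 26) = -217/999856*2422 + (26 + √7) = -262787/499928 + (26 + √7) = 12735341/499928 + √7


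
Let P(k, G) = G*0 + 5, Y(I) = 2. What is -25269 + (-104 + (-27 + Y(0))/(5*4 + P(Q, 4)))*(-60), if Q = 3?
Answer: -18969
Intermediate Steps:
P(k, G) = 5 (P(k, G) = 0 + 5 = 5)
-25269 + (-104 + (-27 + Y(0))/(5*4 + P(Q, 4)))*(-60) = -25269 + (-104 + (-27 + 2)/(5*4 + 5))*(-60) = -25269 + (-104 - 25/(20 + 5))*(-60) = -25269 + (-104 - 25/25)*(-60) = -25269 + (-104 - 25*1/25)*(-60) = -25269 + (-104 - 1)*(-60) = -25269 - 105*(-60) = -25269 + 6300 = -18969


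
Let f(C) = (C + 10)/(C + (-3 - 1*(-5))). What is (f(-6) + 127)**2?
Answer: 15876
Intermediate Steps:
f(C) = (10 + C)/(2 + C) (f(C) = (10 + C)/(C + (-3 + 5)) = (10 + C)/(C + 2) = (10 + C)/(2 + C))
(f(-6) + 127)**2 = ((10 - 6)/(2 - 6) + 127)**2 = (4/(-4) + 127)**2 = (-1/4*4 + 127)**2 = (-1 + 127)**2 = 126**2 = 15876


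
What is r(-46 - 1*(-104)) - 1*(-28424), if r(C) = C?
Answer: 28482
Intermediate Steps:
r(-46 - 1*(-104)) - 1*(-28424) = (-46 - 1*(-104)) - 1*(-28424) = (-46 + 104) + 28424 = 58 + 28424 = 28482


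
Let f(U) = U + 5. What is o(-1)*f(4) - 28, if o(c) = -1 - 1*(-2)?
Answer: -19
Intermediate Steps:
f(U) = 5 + U
o(c) = 1 (o(c) = -1 + 2 = 1)
o(-1)*f(4) - 28 = 1*(5 + 4) - 28 = 1*9 - 28 = 9 - 28 = -19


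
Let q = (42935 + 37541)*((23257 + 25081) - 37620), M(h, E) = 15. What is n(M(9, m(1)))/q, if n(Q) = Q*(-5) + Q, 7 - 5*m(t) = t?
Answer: -15/215635442 ≈ -6.9562e-8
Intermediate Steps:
m(t) = 7/5 - t/5
q = 862541768 (q = 80476*(48338 - 37620) = 80476*10718 = 862541768)
n(Q) = -4*Q (n(Q) = -5*Q + Q = -4*Q)
n(M(9, m(1)))/q = -4*15/862541768 = -60*1/862541768 = -15/215635442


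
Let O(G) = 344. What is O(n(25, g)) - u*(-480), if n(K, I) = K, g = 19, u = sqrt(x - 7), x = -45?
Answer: 344 + 960*I*sqrt(13) ≈ 344.0 + 3461.3*I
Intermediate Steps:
u = 2*I*sqrt(13) (u = sqrt(-45 - 7) = sqrt(-52) = 2*I*sqrt(13) ≈ 7.2111*I)
O(n(25, g)) - u*(-480) = 344 - 2*I*sqrt(13)*(-480) = 344 - (-960)*I*sqrt(13) = 344 + 960*I*sqrt(13)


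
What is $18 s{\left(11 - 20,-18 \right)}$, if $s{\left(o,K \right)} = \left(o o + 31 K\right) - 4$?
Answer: $-8658$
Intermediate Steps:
$s{\left(o,K \right)} = -4 + o^{2} + 31 K$ ($s{\left(o,K \right)} = \left(o^{2} + 31 K\right) - 4 = -4 + o^{2} + 31 K$)
$18 s{\left(11 - 20,-18 \right)} = 18 \left(-4 + \left(11 - 20\right)^{2} + 31 \left(-18\right)\right) = 18 \left(-4 + \left(11 - 20\right)^{2} - 558\right) = 18 \left(-4 + \left(-9\right)^{2} - 558\right) = 18 \left(-4 + 81 - 558\right) = 18 \left(-481\right) = -8658$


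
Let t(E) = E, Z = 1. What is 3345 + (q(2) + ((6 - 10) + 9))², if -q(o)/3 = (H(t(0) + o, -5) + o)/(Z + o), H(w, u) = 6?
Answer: 3354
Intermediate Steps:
q(o) = -3*(6 + o)/(1 + o)
3345 + (q(2) + ((6 - 10) + 9))² = 3345 + (3*(-6 - 1*2)/(1 + 2) + ((6 - 10) + 9))² = 3345 + (3*(-6 - 2)/3 + (-4 + 9))² = 3345 + (3*(⅓)*(-8) + 5)² = 3345 + (-8 + 5)² = 3345 + (-3)² = 3345 + 9 = 3354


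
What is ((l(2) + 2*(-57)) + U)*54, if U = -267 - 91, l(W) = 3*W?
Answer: -25164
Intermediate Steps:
U = -358
((l(2) + 2*(-57)) + U)*54 = ((3*2 + 2*(-57)) - 358)*54 = ((6 - 114) - 358)*54 = (-108 - 358)*54 = -466*54 = -25164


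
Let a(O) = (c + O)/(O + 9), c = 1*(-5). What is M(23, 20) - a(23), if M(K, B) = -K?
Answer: -377/16 ≈ -23.563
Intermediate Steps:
c = -5
a(O) = (-5 + O)/(9 + O) (a(O) = (-5 + O)/(O + 9) = (-5 + O)/(9 + O))
M(23, 20) - a(23) = -1*23 - (-5 + 23)/(9 + 23) = -23 - 18/32 = -23 - 1*9/16 = -23 - 9/16 = -377/16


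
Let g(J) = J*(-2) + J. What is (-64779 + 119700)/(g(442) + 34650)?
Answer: 54921/34208 ≈ 1.6055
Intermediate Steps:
g(J) = -J (g(J) = -2*J + J = -J)
(-64779 + 119700)/(g(442) + 34650) = (-64779 + 119700)/(-1*442 + 34650) = 54921/(-442 + 34650) = 54921/34208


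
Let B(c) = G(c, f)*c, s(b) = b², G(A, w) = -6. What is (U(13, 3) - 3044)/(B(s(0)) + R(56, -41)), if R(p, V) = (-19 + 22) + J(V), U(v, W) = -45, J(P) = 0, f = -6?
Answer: -3089/3 ≈ -1029.7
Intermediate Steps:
R(p, V) = 3 (R(p, V) = (-19 + 22) + 0 = 3 + 0 = 3)
B(c) = -6*c
(U(13, 3) - 3044)/(B(s(0)) + R(56, -41)) = (-45 - 3044)/(-6*0² + 3) = -3089/(-6*0 + 3) = -3089/(0 + 3) = -3089/3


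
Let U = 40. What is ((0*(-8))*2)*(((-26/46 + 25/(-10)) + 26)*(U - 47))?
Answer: 0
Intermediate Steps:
((0*(-8))*2)*(((-26/46 + 25/(-10)) + 26)*(U - 47)) = ((0*(-8))*2)*(((-26/46 + 25/(-10)) + 26)*(40 - 47)) = (0*2)*(((-26*1/46 + 25*(-⅒)) + 26)*(-7)) = 0*(((-13/23 - 5/2) + 26)*(-7)) = 0*((-141/46 + 26)*(-7)) = 0*((1055/46)*(-7)) = 0*(-7385/46) = 0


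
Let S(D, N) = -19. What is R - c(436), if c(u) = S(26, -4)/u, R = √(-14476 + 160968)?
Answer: 19/436 + 2*√36623 ≈ 382.79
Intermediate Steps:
R = 2*√36623 (R = √146492 = 2*√36623 ≈ 382.74)
c(u) = -19/u
R - c(436) = 2*√36623 - (-19)/436 = 2*√36623 - 1*(-19/436) = 2*√36623 + 19/436 = 19/436 + 2*√36623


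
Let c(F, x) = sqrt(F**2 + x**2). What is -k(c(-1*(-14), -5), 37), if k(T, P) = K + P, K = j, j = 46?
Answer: -83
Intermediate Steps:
K = 46
k(T, P) = 46 + P
-k(c(-1*(-14), -5), 37) = -(46 + 37) = -1*83 = -83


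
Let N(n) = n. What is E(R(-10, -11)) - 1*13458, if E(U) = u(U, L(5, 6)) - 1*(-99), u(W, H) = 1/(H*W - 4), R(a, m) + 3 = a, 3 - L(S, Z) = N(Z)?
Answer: -467564/35 ≈ -13359.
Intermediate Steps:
L(S, Z) = 3 - Z
R(a, m) = -3 + a
u(W, H) = 1/(-4 + H*W)
E(U) = 99 + 1/(-4 - 3*U) (E(U) = 1/(-4 + (3 - 1*6)*U) - 1*(-99) = 1/(-4 + (3 - 6)*U) + 99 = 1/(-4 - 3*U) + 99 = 99 + 1/(-4 - 3*U))
E(R(-10, -11)) - 1*13458 = (395 + 297*(-3 - 10))/(4 + 3*(-3 - 10)) - 1*13458 = (395 + 297*(-13))/(4 + 3*(-13)) - 13458 = (395 - 3861)/(4 - 39) - 13458 = -3466/(-35) - 13458 = -1/35*(-3466) - 13458 = 3466/35 - 13458 = -467564/35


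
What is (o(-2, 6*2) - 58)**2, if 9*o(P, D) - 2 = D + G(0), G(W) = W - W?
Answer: 258064/81 ≈ 3186.0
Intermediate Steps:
G(W) = 0
o(P, D) = 2/9 + D/9 (o(P, D) = 2/9 + (D + 0)/9 = 2/9 + D/9)
(o(-2, 6*2) - 58)**2 = ((2/9 + (6*2)/9) - 58)**2 = ((2/9 + (1/9)*12) - 58)**2 = ((2/9 + 4/3) - 58)**2 = (14/9 - 58)**2 = (-508/9)**2 = 258064/81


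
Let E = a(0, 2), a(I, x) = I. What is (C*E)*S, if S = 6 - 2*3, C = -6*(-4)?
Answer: 0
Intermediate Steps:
C = 24
S = 0 (S = 6 - 6 = 0)
E = 0
(C*E)*S = (24*0)*0 = 0*0 = 0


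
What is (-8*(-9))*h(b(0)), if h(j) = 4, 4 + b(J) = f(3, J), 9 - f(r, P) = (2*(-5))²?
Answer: 288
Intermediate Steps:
f(r, P) = -91 (f(r, P) = 9 - (2*(-5))² = 9 - 1*(-10)² = 9 - 1*100 = 9 - 100 = -91)
b(J) = -95 (b(J) = -4 - 91 = -95)
(-8*(-9))*h(b(0)) = -8*(-9)*4 = 72*4 = 288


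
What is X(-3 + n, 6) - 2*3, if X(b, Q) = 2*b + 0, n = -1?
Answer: -14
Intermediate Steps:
X(b, Q) = 2*b
X(-3 + n, 6) - 2*3 = 2*(-3 - 1) - 2*3 = 2*(-4) - 6 = -8 - 6 = -14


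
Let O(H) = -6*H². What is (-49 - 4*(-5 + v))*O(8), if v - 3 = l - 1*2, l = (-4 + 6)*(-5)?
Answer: -2688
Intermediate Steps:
l = -10 (l = 2*(-5) = -10)
v = -9 (v = 3 + (-10 - 1*2) = 3 + (-10 - 2) = 3 - 12 = -9)
(-49 - 4*(-5 + v))*O(8) = (-49 - 4*(-5 - 9))*(-6*8²) = (-49 - 4*(-14))*(-6*64) = (-49 + 56)*(-384) = 7*(-384) = -2688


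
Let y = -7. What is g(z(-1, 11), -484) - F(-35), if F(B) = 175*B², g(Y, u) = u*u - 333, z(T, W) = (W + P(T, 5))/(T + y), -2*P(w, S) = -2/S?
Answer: 19548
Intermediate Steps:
P(w, S) = 1/S (P(w, S) = -(-1)/S = 1/S)
z(T, W) = (⅕ + W)/(-7 + T) (z(T, W) = (W + 1/5)/(T - 7) = (W + ⅕)/(-7 + T) = (⅕ + W)/(-7 + T))
g(Y, u) = -333 + u² (g(Y, u) = u² - 333 = -333 + u²)
g(z(-1, 11), -484) - F(-35) = (-333 + (-484)²) - 175*(-35)² = (-333 + 234256) - 175*1225 = 233923 - 1*214375 = 233923 - 214375 = 19548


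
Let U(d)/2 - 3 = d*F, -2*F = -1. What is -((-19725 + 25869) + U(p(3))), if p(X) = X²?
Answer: -6159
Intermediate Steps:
F = ½ (F = -½*(-1) = ½ ≈ 0.50000)
U(d) = 6 + d (U(d) = 6 + 2*(d*(½)) = 6 + 2*(d/2) = 6 + d)
-((-19725 + 25869) + U(p(3))) = -((-19725 + 25869) + (6 + 3²)) = -(6144 + (6 + 9)) = -(6144 + 15) = -1*6159 = -6159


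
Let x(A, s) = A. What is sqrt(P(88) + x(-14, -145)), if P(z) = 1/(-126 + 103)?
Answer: I*sqrt(7429)/23 ≈ 3.7475*I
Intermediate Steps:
P(z) = -1/23 (P(z) = 1/(-23) = -1/23)
sqrt(P(88) + x(-14, -145)) = sqrt(-1/23 - 14) = sqrt(-323/23) = I*sqrt(7429)/23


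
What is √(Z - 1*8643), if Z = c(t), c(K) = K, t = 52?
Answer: 11*I*√71 ≈ 92.688*I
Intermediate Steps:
Z = 52
√(Z - 1*8643) = √(52 - 1*8643) = √(52 - 8643) = √(-8591) = 11*I*√71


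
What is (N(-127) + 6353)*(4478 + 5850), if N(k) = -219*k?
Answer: 352866448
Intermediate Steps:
(N(-127) + 6353)*(4478 + 5850) = (-219*(-127) + 6353)*(4478 + 5850) = (27813 + 6353)*10328 = 34166*10328 = 352866448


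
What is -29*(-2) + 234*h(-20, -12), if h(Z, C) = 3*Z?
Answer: -13982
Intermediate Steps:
-29*(-2) + 234*h(-20, -12) = -29*(-2) + 234*(3*(-20)) = 58 + 234*(-60) = 58 - 14040 = -13982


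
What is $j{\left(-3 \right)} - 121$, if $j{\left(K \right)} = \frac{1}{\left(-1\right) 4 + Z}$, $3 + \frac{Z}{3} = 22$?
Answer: $- \frac{6412}{53} \approx -120.98$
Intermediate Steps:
$Z = 57$ ($Z = -9 + 3 \cdot 22 = -9 + 66 = 57$)
$j{\left(K \right)} = \frac{1}{53}$ ($j{\left(K \right)} = \frac{1}{\left(-1\right) 4 + 57} = \frac{1}{-4 + 57} = \frac{1}{53}$)
$j{\left(-3 \right)} - 121 = \frac{1}{53} - 121 = - \frac{6412}{53}$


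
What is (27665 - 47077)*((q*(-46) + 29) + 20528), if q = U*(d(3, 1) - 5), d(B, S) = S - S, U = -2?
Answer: -390122964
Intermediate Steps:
d(B, S) = 0
q = 10 (q = -2*(0 - 5) = -2*(-5) = 10)
(27665 - 47077)*((q*(-46) + 29) + 20528) = (27665 - 47077)*((10*(-46) + 29) + 20528) = -19412*((-460 + 29) + 20528) = -19412*(-431 + 20528) = -19412*20097 = -390122964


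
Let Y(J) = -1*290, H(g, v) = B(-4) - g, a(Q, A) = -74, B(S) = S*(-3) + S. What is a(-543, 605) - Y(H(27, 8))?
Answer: 216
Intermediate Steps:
B(S) = -2*S (B(S) = -3*S + S = -2*S)
H(g, v) = 8 - g (H(g, v) = -2*(-4) - g = 8 - g)
Y(J) = -290
a(-543, 605) - Y(H(27, 8)) = -74 - 1*(-290) = -74 + 290 = 216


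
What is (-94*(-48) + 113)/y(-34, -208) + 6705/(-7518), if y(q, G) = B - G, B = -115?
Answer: 11382395/233058 ≈ 48.839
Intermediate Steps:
y(q, G) = -115 - G
(-94*(-48) + 113)/y(-34, -208) + 6705/(-7518) = (-94*(-48) + 113)/(-115 - 1*(-208)) + 6705/(-7518) = (4512 + 113)/(-115 + 208) + 6705*(-1/7518) = 4625/93 - 2235/2506 = 11382395/233058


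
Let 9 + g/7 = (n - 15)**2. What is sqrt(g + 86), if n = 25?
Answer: sqrt(723) ≈ 26.889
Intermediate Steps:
g = 637 (g = -63 + 7*(25 - 15)**2 = -63 + 7*10**2 = -63 + 7*100 = -63 + 700 = 637)
sqrt(g + 86) = sqrt(637 + 86) = sqrt(723)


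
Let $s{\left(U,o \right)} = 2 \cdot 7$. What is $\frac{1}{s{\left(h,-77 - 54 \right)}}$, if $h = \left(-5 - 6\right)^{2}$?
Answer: $\frac{1}{14} \approx 0.071429$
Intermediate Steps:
$h = 121$ ($h = \left(-5 - 6\right)^{2} = \left(-11\right)^{2} = 121$)
$s{\left(U,o \right)} = 14$
$\frac{1}{s{\left(h,-77 - 54 \right)}} = \frac{1}{14}$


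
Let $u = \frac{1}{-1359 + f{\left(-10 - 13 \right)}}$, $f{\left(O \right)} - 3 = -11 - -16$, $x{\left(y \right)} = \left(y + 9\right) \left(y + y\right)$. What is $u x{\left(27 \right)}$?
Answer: $- \frac{1944}{1351} \approx -1.4389$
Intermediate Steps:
$x{\left(y \right)} = 2 y \left(9 + y\right)$ ($x{\left(y \right)} = \left(9 + y\right) 2 y = 2 y \left(9 + y\right)$)
$f{\left(O \right)} = 8$ ($f{\left(O \right)} = 3 - -5 = 3 + \left(-11 + 16\right) = 3 + 5 = 8$)
$u = - \frac{1}{1351}$ ($u = \frac{1}{-1359 + 8} = \frac{1}{-1351} = - \frac{1}{1351} \approx -0.00074019$)
$u x{\left(27 \right)} = - \frac{2 \cdot 27 \left(9 + 27\right)}{1351} = - \frac{2 \cdot 27 \cdot 36}{1351} = \left(- \frac{1}{1351}\right) 1944 = - \frac{1944}{1351}$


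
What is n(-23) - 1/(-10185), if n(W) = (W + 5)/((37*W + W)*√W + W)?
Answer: 315743/2593437105 - 228*I*√23/254633 ≈ 0.00012175 - 0.0042942*I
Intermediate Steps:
n(W) = (5 + W)/(W + 38*W^(3/2)) (n(W) = (5 + W)/((38*W)*√W + W) = (5 + W)/(38*W^(3/2) + W) = (5 + W)/(W + 38*W^(3/2)))
n(-23) - 1/(-10185) = (5 - 23)/(-23 + 38*(-23)^(3/2)) - 1/(-10185) = -18/(-23 + 38*(-23*I*√23)) - 1*(-1/10185) = -18/(-23 - 874*I*√23) + 1/10185 = 1/10185 - 18/(-23 - 874*I*√23)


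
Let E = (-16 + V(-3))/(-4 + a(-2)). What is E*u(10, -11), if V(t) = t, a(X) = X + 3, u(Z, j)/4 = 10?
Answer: 760/3 ≈ 253.33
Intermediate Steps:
u(Z, j) = 40 (u(Z, j) = 4*10 = 40)
a(X) = 3 + X
E = 19/3 (E = (-16 - 3)/(-4 + (3 - 2)) = -19/(-4 + 1) = -19/(-3) = -19*(-⅓) = 19/3 ≈ 6.3333)
E*u(10, -11) = (19/3)*40 = 760/3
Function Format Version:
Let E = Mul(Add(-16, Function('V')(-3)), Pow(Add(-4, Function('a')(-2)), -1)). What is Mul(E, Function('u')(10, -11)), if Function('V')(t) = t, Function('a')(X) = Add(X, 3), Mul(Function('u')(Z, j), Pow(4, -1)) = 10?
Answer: Rational(760, 3) ≈ 253.33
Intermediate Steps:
Function('u')(Z, j) = 40 (Function('u')(Z, j) = Mul(4, 10) = 40)
Function('a')(X) = Add(3, X)
E = Rational(19, 3) (E = Mul(Add(-16, -3), Pow(Add(-4, Add(3, -2)), -1)) = Mul(-19, Pow(Add(-4, 1), -1)) = Mul(-19, Pow(-3, -1)) = Mul(-19, Rational(-1, 3)) = Rational(19, 3) ≈ 6.3333)
Mul(E, Function('u')(10, -11)) = Mul(Rational(19, 3), 40) = Rational(760, 3)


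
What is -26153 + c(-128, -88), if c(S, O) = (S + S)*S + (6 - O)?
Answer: 6709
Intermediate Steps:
c(S, O) = 6 - O + 2*S² (c(S, O) = (2*S)*S + (6 - O) = 2*S² + (6 - O) = 6 - O + 2*S²)
-26153 + c(-128, -88) = -26153 + (6 - 1*(-88) + 2*(-128)²) = -26153 + (6 + 88 + 2*16384) = -26153 + (6 + 88 + 32768) = -26153 + 32862 = 6709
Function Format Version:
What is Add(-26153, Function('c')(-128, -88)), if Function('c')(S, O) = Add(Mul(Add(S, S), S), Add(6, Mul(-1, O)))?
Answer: 6709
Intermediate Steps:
Function('c')(S, O) = Add(6, Mul(-1, O), Mul(2, Pow(S, 2))) (Function('c')(S, O) = Add(Mul(Mul(2, S), S), Add(6, Mul(-1, O))) = Add(Mul(2, Pow(S, 2)), Add(6, Mul(-1, O))) = Add(6, Mul(-1, O), Mul(2, Pow(S, 2))))
Add(-26153, Function('c')(-128, -88)) = Add(-26153, Add(6, Mul(-1, -88), Mul(2, Pow(-128, 2)))) = Add(-26153, Add(6, 88, Mul(2, 16384))) = Add(-26153, Add(6, 88, 32768)) = Add(-26153, 32862) = 6709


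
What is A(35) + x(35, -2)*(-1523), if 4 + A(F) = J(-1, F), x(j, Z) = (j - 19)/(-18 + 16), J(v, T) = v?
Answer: 12179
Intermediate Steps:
x(j, Z) = 19/2 - j/2 (x(j, Z) = (-19 + j)/(-2) = (-19 + j)*(-½) = 19/2 - j/2)
A(F) = -5 (A(F) = -4 - 1 = -5)
A(35) + x(35, -2)*(-1523) = -5 + (19/2 - ½*35)*(-1523) = -5 + (19/2 - 35/2)*(-1523) = -5 - 8*(-1523) = -5 + 12184 = 12179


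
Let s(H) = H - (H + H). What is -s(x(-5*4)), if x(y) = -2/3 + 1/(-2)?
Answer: -7/6 ≈ -1.1667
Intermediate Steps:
x(y) = -7/6 (x(y) = -2*⅓ + 1*(-½) = -⅔ - ½ = -7/6)
s(H) = -H (s(H) = H - 2*H = -H)
-s(x(-5*4)) = -(-1)*(-7)/6 = -1*7/6 = -7/6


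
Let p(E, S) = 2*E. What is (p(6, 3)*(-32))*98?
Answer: -37632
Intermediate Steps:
(p(6, 3)*(-32))*98 = ((2*6)*(-32))*98 = (12*(-32))*98 = -384*98 = -37632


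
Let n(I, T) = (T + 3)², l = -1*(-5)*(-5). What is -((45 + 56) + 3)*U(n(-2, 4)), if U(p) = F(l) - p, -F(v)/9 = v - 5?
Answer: -22984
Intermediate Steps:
l = -25 (l = 5*(-5) = -25)
F(v) = 45 - 9*v (F(v) = -9*(v - 5) = -9*(-5 + v) = 45 - 9*v)
n(I, T) = (3 + T)²
U(p) = 270 - p (U(p) = (45 - 9*(-25)) - p = (45 + 225) - p = 270 - p)
-((45 + 56) + 3)*U(n(-2, 4)) = -((45 + 56) + 3)*(270 - (3 + 4)²) = -(101 + 3)*(270 - 1*7²) = -104*(270 - 1*49) = -104*(270 - 49) = -104*221 = -1*22984 = -22984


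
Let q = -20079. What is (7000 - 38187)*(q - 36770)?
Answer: 1772949763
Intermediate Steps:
(7000 - 38187)*(q - 36770) = (7000 - 38187)*(-20079 - 36770) = -31187*(-56849) = 1772949763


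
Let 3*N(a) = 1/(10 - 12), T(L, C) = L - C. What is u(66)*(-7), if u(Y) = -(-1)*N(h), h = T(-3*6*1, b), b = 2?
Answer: 7/6 ≈ 1.1667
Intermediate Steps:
h = -20 (h = -3*6*1 - 1*2 = -18*1 - 2 = -18 - 2 = -20)
N(a) = -1/6 (N(a) = 1/(3*(10 - 12)) = (1/3)/(-2) = (1/3)*(-1/2) = -1/6)
u(Y) = -1/6 (u(Y) = -(-1)*(-1)/6 = -1*1/6 = -1/6)
u(66)*(-7) = -1/6*(-7) = 7/6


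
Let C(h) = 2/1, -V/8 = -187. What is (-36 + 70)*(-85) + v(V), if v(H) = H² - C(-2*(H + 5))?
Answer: 2235124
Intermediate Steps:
V = 1496 (V = -8*(-187) = 1496)
C(h) = 2 (C(h) = 2*1 = 2)
v(H) = -2 + H² (v(H) = H² - 1*2 = H² - 2 = -2 + H²)
(-36 + 70)*(-85) + v(V) = (-36 + 70)*(-85) + (-2 + 1496²) = 34*(-85) + (-2 + 2238016) = -2890 + 2238014 = 2235124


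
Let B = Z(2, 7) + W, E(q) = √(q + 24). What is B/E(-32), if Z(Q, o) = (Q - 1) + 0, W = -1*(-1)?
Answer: -I*√2/2 ≈ -0.70711*I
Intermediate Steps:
W = 1
Z(Q, o) = -1 + Q (Z(Q, o) = (-1 + Q) + 0 = -1 + Q)
E(q) = √(24 + q)
B = 2 (B = (-1 + 2) + 1 = 1 + 1 = 2)
B/E(-32) = 2/√(24 - 32) = 2/√(-8) = 2/(2*I*√2) = -I*√2/4*2 = -I*√2/2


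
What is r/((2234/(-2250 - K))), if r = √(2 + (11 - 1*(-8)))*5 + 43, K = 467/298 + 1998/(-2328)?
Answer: -5595073183/129152008 - 650589905*√21/129152008 ≈ -66.406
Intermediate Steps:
K = 40981/57812 (K = 467*(1/298) + 1998*(-1/2328) = 467/298 - 333/388 = 40981/57812 ≈ 0.70887)
r = 43 + 5*√21 (r = √(2 + (11 + 8))*5 + 43 = √(2 + 19)*5 + 43 = √21*5 + 43 = 5*√21 + 43 = 43 + 5*√21 ≈ 65.913)
r/((2234/(-2250 - K))) = (43 + 5*√21)/((2234/(-2250 - 1*40981/57812))) = (43 + 5*√21)/((2234/(-2250 - 40981/57812))) = (43 + 5*√21)/((2234/(-130117981/57812))) = (43 + 5*√21)/((2234*(-57812/130117981))) = (43 + 5*√21)/(-129152008/130117981) = (43 + 5*√21)*(-130117981/129152008) = -5595073183/129152008 - 650589905*√21/129152008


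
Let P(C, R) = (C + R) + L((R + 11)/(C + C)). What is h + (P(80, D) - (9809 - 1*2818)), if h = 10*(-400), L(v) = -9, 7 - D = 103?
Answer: -11016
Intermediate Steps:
D = -96 (D = 7 - 1*103 = 7 - 103 = -96)
P(C, R) = -9 + C + R (P(C, R) = (C + R) - 9 = -9 + C + R)
h = -4000
h + (P(80, D) - (9809 - 1*2818)) = -4000 + ((-9 + 80 - 96) - (9809 - 1*2818)) = -4000 + (-25 - (9809 - 2818)) = -4000 + (-25 - 1*6991) = -4000 + (-25 - 6991) = -4000 - 7016 = -11016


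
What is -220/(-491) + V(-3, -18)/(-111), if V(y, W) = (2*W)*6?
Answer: 43492/18167 ≈ 2.3940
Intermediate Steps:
V(y, W) = 12*W
-220/(-491) + V(-3, -18)/(-111) = -220/(-491) + (12*(-18))/(-111) = -220*(-1/491) - 216*(-1/111) = 220/491 + 72/37 = 43492/18167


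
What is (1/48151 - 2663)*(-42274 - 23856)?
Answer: 8479592786560/48151 ≈ 1.7610e+8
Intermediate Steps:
(1/48151 - 2663)*(-42274 - 23856) = (1/48151 - 2663)*(-66130) = -128226112/48151*(-66130) = 8479592786560/48151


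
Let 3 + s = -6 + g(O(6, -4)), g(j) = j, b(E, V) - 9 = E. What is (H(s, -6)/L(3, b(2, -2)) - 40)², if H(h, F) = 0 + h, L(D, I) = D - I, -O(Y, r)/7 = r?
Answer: 114921/64 ≈ 1795.6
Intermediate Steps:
O(Y, r) = -7*r
b(E, V) = 9 + E
s = 19 (s = -3 + (-6 - 7*(-4)) = -3 + (-6 + 28) = -3 + 22 = 19)
H(h, F) = h
(H(s, -6)/L(3, b(2, -2)) - 40)² = (19/(3 - (9 + 2)) - 40)² = (19/(3 - 1*11) - 40)² = (19/(3 - 11) - 40)² = (19/(-8) - 40)² = (19*(-⅛) - 40)² = (-19/8 - 40)² = (-339/8)² = 114921/64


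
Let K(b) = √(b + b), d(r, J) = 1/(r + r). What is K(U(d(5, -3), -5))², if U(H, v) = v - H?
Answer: -51/5 ≈ -10.200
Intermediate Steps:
d(r, J) = 1/(2*r)
K(b) = √2*√b (K(b) = √(2*b) = √2*√b)
K(U(d(5, -3), -5))² = (√2*√(-5 - 1/(2*5)))² = (√2*√(-5 - 1*⅒))² = (√2*√(-5 - ⅒))² = (√2*√(-51/10))² = (√2*(I*√510/10))² = (I*√255/5)² = -51/5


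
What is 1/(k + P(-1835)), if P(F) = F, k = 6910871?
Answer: 1/6909036 ≈ 1.4474e-7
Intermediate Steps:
1/(k + P(-1835)) = 1/(6910871 - 1835) = 1/6909036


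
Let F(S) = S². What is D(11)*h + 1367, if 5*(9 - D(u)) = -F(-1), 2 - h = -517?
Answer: 30709/5 ≈ 6141.8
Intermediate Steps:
h = 519 (h = 2 - 1*(-517) = 2 + 517 = 519)
D(u) = 46/5 (D(u) = 9 - (-1)*(-1)²/5 = 9 - (-1)/5 = 9 - ⅕*(-1) = 9 + ⅕ = 46/5)
D(11)*h + 1367 = (46/5)*519 + 1367 = 23874/5 + 1367 = 30709/5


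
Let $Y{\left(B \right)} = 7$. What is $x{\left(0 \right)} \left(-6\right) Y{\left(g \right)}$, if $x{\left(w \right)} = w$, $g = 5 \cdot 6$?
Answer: $0$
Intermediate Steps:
$g = 30$
$x{\left(0 \right)} \left(-6\right) Y{\left(g \right)} = 0 \left(-6\right) 7 = 0 \cdot 7 = 0$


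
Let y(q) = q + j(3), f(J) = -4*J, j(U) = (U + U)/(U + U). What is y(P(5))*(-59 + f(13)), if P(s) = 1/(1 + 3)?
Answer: -555/4 ≈ -138.75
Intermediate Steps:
j(U) = 1 (j(U) = (2*U)/((2*U)) = (2*U)*(1/(2*U)) = 1)
P(s) = ¼ (P(s) = 1/4 = ¼)
y(q) = 1 + q (y(q) = q + 1 = 1 + q)
y(P(5))*(-59 + f(13)) = (1 + ¼)*(-59 - 4*13) = 5*(-59 - 52)/4 = (5/4)*(-111) = -555/4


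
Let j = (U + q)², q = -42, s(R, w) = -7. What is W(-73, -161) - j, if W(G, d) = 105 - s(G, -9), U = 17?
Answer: -513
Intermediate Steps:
W(G, d) = 112 (W(G, d) = 105 - 1*(-7) = 105 + 7 = 112)
j = 625 (j = (17 - 42)² = (-25)² = 625)
W(-73, -161) - j = 112 - 1*625 = 112 - 625 = -513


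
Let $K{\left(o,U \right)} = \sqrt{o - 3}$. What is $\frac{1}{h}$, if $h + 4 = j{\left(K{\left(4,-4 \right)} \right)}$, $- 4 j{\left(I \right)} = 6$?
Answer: $- \frac{2}{11} \approx -0.18182$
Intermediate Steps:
$K{\left(o,U \right)} = \sqrt{-3 + o}$
$j{\left(I \right)} = - \frac{3}{2}$ ($j{\left(I \right)} = \left(- \frac{1}{4}\right) 6 = - \frac{3}{2}$)
$h = - \frac{11}{2}$ ($h = -4 - \frac{3}{2} = - \frac{11}{2} \approx -5.5$)
$\frac{1}{h} = \frac{1}{- \frac{11}{2}} = - \frac{2}{11}$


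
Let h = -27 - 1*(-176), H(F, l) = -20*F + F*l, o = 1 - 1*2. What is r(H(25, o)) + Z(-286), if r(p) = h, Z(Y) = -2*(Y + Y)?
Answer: 1293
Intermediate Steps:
o = -1 (o = 1 - 2 = -1)
Z(Y) = -4*Y
h = 149 (h = -27 + 176 = 149)
r(p) = 149
r(H(25, o)) + Z(-286) = 149 - 4*(-286) = 149 + 1144 = 1293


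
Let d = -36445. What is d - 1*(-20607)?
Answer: -15838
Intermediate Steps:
d - 1*(-20607) = -36445 - 1*(-20607) = -36445 + 20607 = -15838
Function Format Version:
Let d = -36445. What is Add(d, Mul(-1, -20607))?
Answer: -15838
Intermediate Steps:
Add(d, Mul(-1, -20607)) = Add(-36445, Mul(-1, -20607)) = Add(-36445, 20607) = -15838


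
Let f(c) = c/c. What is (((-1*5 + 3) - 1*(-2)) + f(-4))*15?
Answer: 15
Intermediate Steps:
f(c) = 1
(((-1*5 + 3) - 1*(-2)) + f(-4))*15 = (((-1*5 + 3) - 1*(-2)) + 1)*15 = (((-5 + 3) + 2) + 1)*15 = ((-2 + 2) + 1)*15 = (0 + 1)*15 = 1*15 = 15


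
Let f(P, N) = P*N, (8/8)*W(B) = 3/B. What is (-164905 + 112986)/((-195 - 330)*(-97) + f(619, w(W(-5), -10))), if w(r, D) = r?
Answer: -259595/252768 ≈ -1.0270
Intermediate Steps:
W(B) = 3/B
f(P, N) = N*P
(-164905 + 112986)/((-195 - 330)*(-97) + f(619, w(W(-5), -10))) = (-164905 + 112986)/((-195 - 330)*(-97) + (3/(-5))*619) = -51919/(-525*(-97) + (3*(-⅕))*619) = -51919/(50925 - ⅗*619) = -51919/(50925 - 1857/5) = -51919/252768/5 = -51919*5/252768 = -259595/252768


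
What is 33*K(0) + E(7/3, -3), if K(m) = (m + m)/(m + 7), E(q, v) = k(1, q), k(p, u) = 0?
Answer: 0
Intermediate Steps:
E(q, v) = 0
K(m) = 2*m/(7 + m) (K(m) = (2*m)/(7 + m) = 2*m/(7 + m))
33*K(0) + E(7/3, -3) = 33*(2*0/(7 + 0)) + 0 = 33*(2*0/7) + 0 = 33*(2*0*(⅐)) + 0 = 33*0 + 0 = 0 + 0 = 0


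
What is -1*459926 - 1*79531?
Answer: -539457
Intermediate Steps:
-1*459926 - 1*79531 = -459926 - 79531 = -539457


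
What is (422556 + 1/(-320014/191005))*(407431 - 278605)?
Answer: 8710160631149727/160007 ≈ 5.4436e+10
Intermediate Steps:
(422556 + 1/(-320014/191005))*(407431 - 278605) = (422556 + 1/(-320014*1/191005))*128826 = (422556 + 1/(-320014/191005))*128826 = (422556 - 191005/320014)*128826 = (135223644779/320014)*128826 = 8710160631149727/160007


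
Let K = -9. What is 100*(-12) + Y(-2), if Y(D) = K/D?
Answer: -2391/2 ≈ -1195.5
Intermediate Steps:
Y(D) = -9/D
100*(-12) + Y(-2) = 100*(-12) - 9/(-2) = -1200 - 9*(-½) = -1200 + 9/2 = -2391/2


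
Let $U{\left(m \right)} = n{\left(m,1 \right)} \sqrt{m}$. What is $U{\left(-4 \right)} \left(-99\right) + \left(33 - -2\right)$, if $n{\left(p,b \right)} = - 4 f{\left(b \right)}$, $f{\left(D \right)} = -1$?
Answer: $35 - 792 i \approx 35.0 - 792.0 i$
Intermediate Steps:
$n{\left(p,b \right)} = 4$ ($n{\left(p,b \right)} = \left(-4\right) \left(-1\right) = 4$)
$U{\left(m \right)} = 4 \sqrt{m}$
$U{\left(-4 \right)} \left(-99\right) + \left(33 - -2\right) = 4 \sqrt{-4} \left(-99\right) + \left(33 - -2\right) = 4 \cdot 2 i \left(-99\right) + \left(33 + \left(-21 + 23\right)\right) = 8 i \left(-99\right) + \left(33 + 2\right) = - 792 i + 35 = 35 - 792 i$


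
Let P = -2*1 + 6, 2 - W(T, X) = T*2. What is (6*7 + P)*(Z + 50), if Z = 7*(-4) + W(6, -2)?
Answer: 552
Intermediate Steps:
W(T, X) = 2 - 2*T (W(T, X) = 2 - T*2 = 2 - 2*T)
P = 4 (P = -2 + 6 = 4)
Z = -38 (Z = 7*(-4) + (2 - 2*6) = -28 + (2 - 12) = -28 - 10 = -38)
(6*7 + P)*(Z + 50) = (6*7 + 4)*(-38 + 50) = (42 + 4)*12 = 46*12 = 552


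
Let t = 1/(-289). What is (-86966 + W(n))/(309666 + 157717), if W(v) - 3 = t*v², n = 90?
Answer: -25140407/135073687 ≈ -0.18612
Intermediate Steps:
t = -1/289 ≈ -0.0034602
W(v) = 3 - v²/289
(-86966 + W(n))/(309666 + 157717) = (-86966 + (3 - 1/289*90²))/(309666 + 157717) = (-86966 + (3 - 1/289*8100))/467383 = (-86966 + (3 - 8100/289))*(1/467383) = (-86966 - 7233/289)*(1/467383) = -25140407/289*1/467383 = -25140407/135073687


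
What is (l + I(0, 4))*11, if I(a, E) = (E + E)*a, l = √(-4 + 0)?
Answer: 22*I ≈ 22.0*I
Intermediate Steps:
l = 2*I (l = √(-4) = 2*I ≈ 2.0*I)
I(a, E) = 2*E*a (I(a, E) = (2*E)*a = 2*E*a)
(l + I(0, 4))*11 = (2*I + 2*4*0)*11 = (2*I + 0)*11 = (2*I)*11 = 22*I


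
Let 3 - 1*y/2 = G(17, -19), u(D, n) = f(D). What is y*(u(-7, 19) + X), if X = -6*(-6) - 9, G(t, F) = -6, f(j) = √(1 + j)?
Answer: 486 + 18*I*√6 ≈ 486.0 + 44.091*I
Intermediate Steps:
u(D, n) = √(1 + D)
y = 18 (y = 6 - 2*(-6) = 6 + 12 = 18)
X = 27 (X = 36 - 9 = 27)
y*(u(-7, 19) + X) = 18*(√(1 - 7) + 27) = 18*(√(-6) + 27) = 18*(I*√6 + 27) = 18*(27 + I*√6) = 486 + 18*I*√6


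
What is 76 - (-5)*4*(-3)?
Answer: 16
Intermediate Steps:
76 - (-5)*4*(-3) = 76 - (-5)*(-12) = 76 - 1*60 = 76 - 60 = 16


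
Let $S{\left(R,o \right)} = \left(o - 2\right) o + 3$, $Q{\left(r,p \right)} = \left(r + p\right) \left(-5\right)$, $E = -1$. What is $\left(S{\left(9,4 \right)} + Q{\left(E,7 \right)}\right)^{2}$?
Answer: $361$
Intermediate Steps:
$Q{\left(r,p \right)} = - 5 p - 5 r$ ($Q{\left(r,p \right)} = \left(p + r\right) \left(-5\right) = - 5 p - 5 r$)
$S{\left(R,o \right)} = 3 + o \left(-2 + o\right)$ ($S{\left(R,o \right)} = \left(o - 2\right) o + 3 = \left(-2 + o\right) o + 3 = o \left(-2 + o\right) + 3 = 3 + o \left(-2 + o\right)$)
$\left(S{\left(9,4 \right)} + Q{\left(E,7 \right)}\right)^{2} = \left(\left(3 + 4^{2} - 8\right) - 30\right)^{2} = \left(\left(3 + 16 - 8\right) + \left(-35 + 5\right)\right)^{2} = \left(11 - 30\right)^{2} = \left(-19\right)^{2} = 361$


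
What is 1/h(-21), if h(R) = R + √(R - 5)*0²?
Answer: -1/21 ≈ -0.047619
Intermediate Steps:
h(R) = R (h(R) = R + √(-5 + R)*0 = R + 0 = R)
1/h(-21) = 1/(-21) = -1/21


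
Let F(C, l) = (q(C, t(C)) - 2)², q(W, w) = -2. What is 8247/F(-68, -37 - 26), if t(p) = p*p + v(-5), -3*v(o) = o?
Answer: 8247/16 ≈ 515.44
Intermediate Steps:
v(o) = -o/3
t(p) = 5/3 + p² (t(p) = p*p - ⅓*(-5) = p² + 5/3 = 5/3 + p²)
F(C, l) = 16 (F(C, l) = (-2 - 2)² = (-4)² = 16)
8247/F(-68, -37 - 26) = 8247/16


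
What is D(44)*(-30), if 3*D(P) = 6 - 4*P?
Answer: 1700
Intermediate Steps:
D(P) = 2 - 4*P/3 (D(P) = (6 - 4*P)/3 = 2 - 4*P/3)
D(44)*(-30) = (2 - 4/3*44)*(-30) = (2 - 176/3)*(-30) = -170/3*(-30) = 1700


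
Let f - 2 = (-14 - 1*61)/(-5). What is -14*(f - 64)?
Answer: 658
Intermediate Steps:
f = 17 (f = 2 + (-14 - 1*61)/(-5) = 2 + (-14 - 61)*(-⅕) = 2 - 75*(-⅕) = 2 + 15 = 17)
-14*(f - 64) = -14*(17 - 64) = -14*(-47) = 658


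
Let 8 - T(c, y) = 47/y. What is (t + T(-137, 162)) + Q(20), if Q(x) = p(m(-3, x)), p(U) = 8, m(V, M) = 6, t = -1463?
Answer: -234461/162 ≈ -1447.3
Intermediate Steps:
T(c, y) = 8 - 47/y
Q(x) = 8
(t + T(-137, 162)) + Q(20) = (-1463 + (8 - 47/162)) + 8 = (-1463 + 1249/162) + 8 = -235757/162 + 8 = -234461/162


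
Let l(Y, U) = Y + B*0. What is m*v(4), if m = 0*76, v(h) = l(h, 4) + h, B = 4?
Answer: 0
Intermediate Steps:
l(Y, U) = Y (l(Y, U) = Y + 4*0 = Y + 0 = Y)
v(h) = 2*h (v(h) = h + h = 2*h)
m = 0
m*v(4) = 0*(2*4) = 0*8 = 0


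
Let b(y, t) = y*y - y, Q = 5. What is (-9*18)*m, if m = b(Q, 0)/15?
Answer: -216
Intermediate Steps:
b(y, t) = y**2 - y
m = 4/3 (m = (5*(-1 + 5))/15 = (5*4)*(1/15) = 20*(1/15) = 4/3 ≈ 1.3333)
(-9*18)*m = -9*18*(4/3) = -162*4/3 = -216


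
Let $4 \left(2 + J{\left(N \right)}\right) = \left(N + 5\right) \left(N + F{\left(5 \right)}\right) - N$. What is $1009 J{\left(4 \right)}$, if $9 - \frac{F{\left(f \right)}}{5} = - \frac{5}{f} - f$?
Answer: $\frac{705291}{4} \approx 1.7632 \cdot 10^{5}$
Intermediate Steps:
$F{\left(f \right)} = 45 + 5 f + \frac{25}{f}$ ($F{\left(f \right)} = 45 - 5 \left(- \frac{5}{f} - f\right) = 45 - 5 \left(- f - \frac{5}{f}\right) = 45 + \left(5 f + \frac{25}{f}\right) = 45 + 5 f + \frac{25}{f}$)
$J{\left(N \right)} = -2 - \frac{N}{4} + \frac{\left(5 + N\right) \left(75 + N\right)}{4}$ ($J{\left(N \right)} = -2 + \frac{\left(N + 5\right) \left(N + \left(45 + 5 \cdot 5 + \frac{25}{5}\right)\right) - N}{4} = -2 + \frac{\left(5 + N\right) \left(N + \left(45 + 25 + 25 \cdot \frac{1}{5}\right)\right) - N}{4} = -2 + \frac{\left(5 + N\right) \left(N + \left(45 + 25 + 5\right)\right) - N}{4} = -2 + \frac{\left(5 + N\right) \left(N + 75\right) - N}{4} = -2 + \frac{\left(5 + N\right) \left(75 + N\right) - N}{4} = -2 + \frac{- N + \left(5 + N\right) \left(75 + N\right)}{4} = -2 - \left(\frac{N}{4} - \frac{\left(5 + N\right) \left(75 + N\right)}{4}\right) = -2 - \frac{N}{4} + \frac{\left(5 + N\right) \left(75 + N\right)}{4}$)
$1009 J{\left(4 \right)} = 1009 \left(\frac{367}{4} + \frac{4^{2}}{4} + \frac{79}{4} \cdot 4\right) = 1009 \left(\frac{367}{4} + \frac{1}{4} \cdot 16 + 79\right) = 1009 \left(\frac{367}{4} + 4 + 79\right) = 1009 \cdot \frac{699}{4} = \frac{705291}{4}$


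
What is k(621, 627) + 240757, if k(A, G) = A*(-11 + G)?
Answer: 623293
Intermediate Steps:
k(621, 627) + 240757 = 621*(-11 + 627) + 240757 = 621*616 + 240757 = 382536 + 240757 = 623293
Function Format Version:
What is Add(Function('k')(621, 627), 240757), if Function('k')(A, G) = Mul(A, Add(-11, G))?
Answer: 623293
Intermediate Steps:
Add(Function('k')(621, 627), 240757) = Add(Mul(621, Add(-11, 627)), 240757) = Add(Mul(621, 616), 240757) = Add(382536, 240757) = 623293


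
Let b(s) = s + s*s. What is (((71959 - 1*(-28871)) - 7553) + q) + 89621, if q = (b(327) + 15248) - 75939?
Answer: 229463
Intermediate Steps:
b(s) = s + s²
q = 46565 (q = (327*(1 + 327) + 15248) - 75939 = (327*328 + 15248) - 75939 = (107256 + 15248) - 75939 = 122504 - 75939 = 46565)
(((71959 - 1*(-28871)) - 7553) + q) + 89621 = (((71959 - 1*(-28871)) - 7553) + 46565) + 89621 = (((71959 + 28871) - 7553) + 46565) + 89621 = ((100830 - 7553) + 46565) + 89621 = (93277 + 46565) + 89621 = 139842 + 89621 = 229463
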